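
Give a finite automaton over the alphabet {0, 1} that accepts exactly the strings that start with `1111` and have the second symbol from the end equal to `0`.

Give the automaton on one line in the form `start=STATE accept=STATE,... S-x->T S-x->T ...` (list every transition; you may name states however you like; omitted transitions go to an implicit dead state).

Build one automaton per condition and run them in lockstep. The first has 6 states tracking whether the input so far still matches the prefix `1111`; the second has 7 states tracking the last 2 symbols read. A product state is a pair (one from each), accepting exactly when both do.
13 states suffice.
          0    1  
>  S0     S1   S2 
   S1     S3   S4 
   S2     S5   S6 
   S3     S3   S4 
   S4     S5   S7 
   S5     S3   S4 
   S6     S5   S8 
   S7     S5   S7 
   S8     S5   S9 
   S9    S10   S9 
   S10   S11  S12 
 * S11   S11  S12 
 * S12   S10   S9 
(> = start, * = accepting)

start=S0 accept=S11,S12 S0-0->S1 S0-1->S2 S1-0->S3 S1-1->S4 S2-0->S5 S2-1->S6 S3-0->S3 S3-1->S4 S4-0->S5 S4-1->S7 S5-0->S3 S5-1->S4 S6-0->S5 S6-1->S8 S7-0->S5 S7-1->S7 S8-0->S5 S8-1->S9 S9-0->S10 S9-1->S9 S10-0->S11 S10-1->S12 S11-0->S11 S11-1->S12 S12-0->S10 S12-1->S9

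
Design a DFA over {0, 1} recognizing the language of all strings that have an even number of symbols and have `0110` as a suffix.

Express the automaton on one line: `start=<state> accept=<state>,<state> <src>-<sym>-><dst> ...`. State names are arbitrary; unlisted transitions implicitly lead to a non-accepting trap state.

start=S0 accept=S8 S0-0->S1 S0-1->S2 S1-0->S3 S1-1->S4 S2-0->S3 S2-1->S0 S3-0->S1 S3-1->S5 S4-0->S1 S4-1->S6 S5-0->S3 S5-1->S7 S6-0->S8 S6-1->S0 S7-0->S9 S7-1->S2 S8-0->S1 S8-1->S5 S9-0->S3 S9-1->S4

Run two small machines in parallel and take their product. One (2 states) tracks the input length modulo 2; the other (5 states) tracks how much of the suffix `0110` has currently been matched. Each combined state is a pair, one component from each; accept when both components accept.
10 states suffice.
        0   1  
>  S0   S1  S2 
   S1   S3  S4 
   S2   S3  S0 
   S3   S1  S5 
   S4   S1  S6 
   S5   S3  S7 
   S6   S8  S0 
   S7   S9  S2 
 * S8   S1  S5 
   S9   S3  S4 
(> = start, * = accepting)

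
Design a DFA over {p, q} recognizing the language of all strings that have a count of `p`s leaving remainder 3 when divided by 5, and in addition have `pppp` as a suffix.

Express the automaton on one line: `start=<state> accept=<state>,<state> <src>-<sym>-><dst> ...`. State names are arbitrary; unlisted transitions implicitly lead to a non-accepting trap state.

Run two small machines in parallel and take their product. One (5 states) tracks the count of `p`s modulo 5; the other (5 states) tracks how much of the suffix `pppp` has currently been matched. Each combined state is a pair, one component from each; accept when both components accept. After merging equivalent states the machine shrinks.
        p   q  
>  S0   S1  S0 
   S1   S2  S1 
   S2   S3  S2 
   S3   S4  S3 
   S4   S5  S4 
   S5   S6  S0 
   S6   S7  S1 
   S7   S8  S2 
 * S8   S4  S3 
(> = start, * = accepting)

start=S0 accept=S8 S0-p->S1 S0-q->S0 S1-p->S2 S1-q->S1 S2-p->S3 S2-q->S2 S3-p->S4 S3-q->S3 S4-p->S5 S4-q->S4 S5-p->S6 S5-q->S0 S6-p->S7 S6-q->S1 S7-p->S8 S7-q->S2 S8-p->S4 S8-q->S3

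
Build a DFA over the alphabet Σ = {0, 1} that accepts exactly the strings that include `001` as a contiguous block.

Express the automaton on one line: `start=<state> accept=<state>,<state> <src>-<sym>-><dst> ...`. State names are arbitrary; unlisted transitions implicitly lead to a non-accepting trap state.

Track how much of `001` has been matched so far: state q0 is no progress, q3 is the absorbing accept state reached once `001` has occurred. Intermediate states record partial matches; on a mismatch, fall back to the longest reusable overlap.
With 4 states:
        0   1  
>  q0   q1  q0 
   q1   q2  q0 
   q2   q2  q3 
 * q3   q3  q3 
(> = start, * = accepting)

start=q0 accept=q3 q0-0->q1 q0-1->q0 q1-0->q2 q1-1->q0 q2-0->q2 q2-1->q3 q3-0->q3 q3-1->q3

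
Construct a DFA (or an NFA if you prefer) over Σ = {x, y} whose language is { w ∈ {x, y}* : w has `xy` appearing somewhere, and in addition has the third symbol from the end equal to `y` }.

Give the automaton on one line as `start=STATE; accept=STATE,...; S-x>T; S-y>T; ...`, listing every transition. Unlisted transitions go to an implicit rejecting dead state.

Run two small machines in parallel and take their product. The first has 3 states tracking whether and how much of `xy` has been seen; the second has 15 states tracking the last 3 symbols read. A product state is a pair (one from each), accepting exactly when both do.
19 states suffice.
          x    y  
>  s0     s1   s2 
   s1     s3   s4 
   s2     s5   s6 
   s3     s7   s8 
   s4     s9  s10 
   s5    s11  s12 
   s6    s13  s14 
   s7     s7   s8 
   s8     s9  s10 
   s9    s15  s12 
   s10   s16  s17 
   s11    s7   s8 
 * s12    s9  s10 
   s13   s11  s12 
   s14   s13  s14 
 * s15   s18   s8 
 * s16   s15  s12 
 * s17   s16  s17 
   s18   s18   s8 
(> = start, * = accepting)

start=s0; accept=s12,s15,s16,s17; s0-x>s1; s0-y>s2; s1-x>s3; s1-y>s4; s2-x>s5; s2-y>s6; s3-x>s7; s3-y>s8; s4-x>s9; s4-y>s10; s5-x>s11; s5-y>s12; s6-x>s13; s6-y>s14; s7-x>s7; s7-y>s8; s8-x>s9; s8-y>s10; s9-x>s15; s9-y>s12; s10-x>s16; s10-y>s17; s11-x>s7; s11-y>s8; s12-x>s9; s12-y>s10; s13-x>s11; s13-y>s12; s14-x>s13; s14-y>s14; s15-x>s18; s15-y>s8; s16-x>s15; s16-y>s12; s17-x>s16; s17-y>s17; s18-x>s18; s18-y>s8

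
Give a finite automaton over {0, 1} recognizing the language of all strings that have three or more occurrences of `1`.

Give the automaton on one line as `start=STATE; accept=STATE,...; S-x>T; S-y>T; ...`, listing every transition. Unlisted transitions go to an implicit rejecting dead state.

Count `1`s, saturating at 4: states q0 through q3 mean 0 through 3 `1`s seen; q4 means more than 3. Each `1` increments (capped at q4); other symbols loop. Accept from {q3, q4}.
With 5 states:
        0   1  
>  q0   q0  q1 
   q1   q1  q2 
   q2   q2  q3 
 * q3   q3  q4 
 * q4   q4  q4 
(> = start, * = accepting)

start=q0; accept=q3,q4; q0-0>q0; q0-1>q1; q1-0>q1; q1-1>q2; q2-0>q2; q2-1>q3; q3-0>q3; q3-1>q4; q4-0>q4; q4-1>q4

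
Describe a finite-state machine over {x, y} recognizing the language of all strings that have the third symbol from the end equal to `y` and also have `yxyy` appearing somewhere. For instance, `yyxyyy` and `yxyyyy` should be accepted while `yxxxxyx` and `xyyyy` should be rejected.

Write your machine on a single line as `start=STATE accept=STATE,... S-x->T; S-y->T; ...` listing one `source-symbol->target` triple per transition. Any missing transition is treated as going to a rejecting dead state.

Run two small machines in parallel and take their product. The first has 15 states tracking the last 3 symbols read; the second has 5 states tracking whether and how much of `yxyy` has been seen. A product state is a pair (one from each), accepting exactly when both do. Equivalent product states are then merged.
12 states suffice.
          x    y  
>  q0     q0   q1 
   q1     q2   q1 
   q2     q0   q3 
   q3     q2   q4 
   q4     q5   q6 
 * q5     q7   q8 
 * q6     q5   q6 
 * q7     q9  q10 
 * q8    q11   q4 
   q9     q9  q10 
   q10   q11   q4 
   q11    q7   q8 
(> = start, * = accepting)

start=q0; accept=q5,q6,q7,q8; q0-x->q0; q0-y->q1; q1-x->q2; q1-y->q1; q2-x->q0; q2-y->q3; q3-x->q2; q3-y->q4; q4-x->q5; q4-y->q6; q5-x->q7; q5-y->q8; q6-x->q5; q6-y->q6; q7-x->q9; q7-y->q10; q8-x->q11; q8-y->q4; q9-x->q9; q9-y->q10; q10-x->q11; q10-y->q4; q11-x->q7; q11-y->q8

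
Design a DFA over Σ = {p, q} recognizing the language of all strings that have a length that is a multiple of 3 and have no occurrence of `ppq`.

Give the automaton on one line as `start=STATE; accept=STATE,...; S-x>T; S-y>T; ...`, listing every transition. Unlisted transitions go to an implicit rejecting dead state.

Run two small machines in parallel and take their product. The first has 3 states tracking the input length modulo 3; the second has 4 states tracking partial matches of the forbidden pattern `ppq`. A product state is a pair (one from each), accepting exactly when both do.
A 12-state machine:
          p    q  
>* S0     S1   S2 
   S1     S3   S4 
   S2     S5   S4 
   S3     S6   S7 
   S4     S8   S0 
   S5     S6   S0 
 * S6     S9  S10 
   S7    S10  S10 
 * S8     S9   S2 
   S9     S3  S11 
   S10   S11  S11 
   S11    S7   S7 
(> = start, * = accepting)

start=S0; accept=S0,S6,S8; S0-p>S1; S0-q>S2; S1-p>S3; S1-q>S4; S2-p>S5; S2-q>S4; S3-p>S6; S3-q>S7; S4-p>S8; S4-q>S0; S5-p>S6; S5-q>S0; S6-p>S9; S6-q>S10; S7-p>S10; S7-q>S10; S8-p>S9; S8-q>S2; S9-p>S3; S9-q>S11; S10-p>S11; S10-q>S11; S11-p>S7; S11-q>S7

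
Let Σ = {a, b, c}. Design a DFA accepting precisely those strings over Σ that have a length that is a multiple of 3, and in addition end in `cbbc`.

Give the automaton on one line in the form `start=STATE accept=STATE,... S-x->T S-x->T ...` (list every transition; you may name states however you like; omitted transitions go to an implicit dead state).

start=s0 accept=s6 s0-a->s1 s0-b->s1 s0-c->s1 s1-a->s2 s1-b->s2 s1-c->s2 s2-a->s0 s2-b->s0 s2-c->s3 s3-a->s1 s3-b->s4 s3-c->s1 s4-a->s2 s4-b->s5 s4-c->s2 s5-a->s0 s5-b->s0 s5-c->s6 s6-a->s1 s6-b->s4 s6-c->s1

Build one automaton per condition and run them in lockstep. One (3 states) tracks the input length modulo 3; the other (5 states) tracks how much of the suffix `cbbc` has currently been matched. Each combined state is a pair, one component from each; accept when both components accept. After merging equivalent states the machine shrinks.
With 7 states:
        a   b   c  
>  s0   s1  s1  s1 
   s1   s2  s2  s2 
   s2   s0  s0  s3 
   s3   s1  s4  s1 
   s4   s2  s5  s2 
   s5   s0  s0  s6 
 * s6   s1  s4  s1 
(> = start, * = accepting)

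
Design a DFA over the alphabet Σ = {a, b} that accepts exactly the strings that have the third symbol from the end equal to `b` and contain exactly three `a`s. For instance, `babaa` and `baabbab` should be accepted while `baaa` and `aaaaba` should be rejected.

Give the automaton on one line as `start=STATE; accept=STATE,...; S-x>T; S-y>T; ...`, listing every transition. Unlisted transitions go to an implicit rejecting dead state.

Handle the two conditions separately and then intersect. One (15 states) tracks the last 3 symbols read; the other (5 states) tracks the count of `a`s, saturating at 4. Each combined state is a pair, one component from each; accept when both components accept. Equivalent product states are then merged.
A 16-state machine:
          a    b  
>  s0     s1   s0 
   s1     s2   s3 
   s2     s4   s5 
   s3     s6   s3 
   s4     s7   s8 
   s5     s9  s10 
   s6    s11   s5 
   s7     s7   s7 
   s8     s7  s12 
   s9     s7  s13 
   s10   s14  s10 
 * s11    s7   s8 
   s12    s7  s15 
 * s13    s7  s12 
 * s14    s7  s13 
 * s15    s7  s15 
(> = start, * = accepting)

start=s0; accept=s11,s13,s14,s15; s0-a>s1; s0-b>s0; s1-a>s2; s1-b>s3; s2-a>s4; s2-b>s5; s3-a>s6; s3-b>s3; s4-a>s7; s4-b>s8; s5-a>s9; s5-b>s10; s6-a>s11; s6-b>s5; s7-a>s7; s7-b>s7; s8-a>s7; s8-b>s12; s9-a>s7; s9-b>s13; s10-a>s14; s10-b>s10; s11-a>s7; s11-b>s8; s12-a>s7; s12-b>s15; s13-a>s7; s13-b>s12; s14-a>s7; s14-b>s13; s15-a>s7; s15-b>s15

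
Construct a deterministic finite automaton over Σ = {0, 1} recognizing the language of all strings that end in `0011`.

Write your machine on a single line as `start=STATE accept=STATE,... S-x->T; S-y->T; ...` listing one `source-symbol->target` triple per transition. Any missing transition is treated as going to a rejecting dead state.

Remember how much of `0011` the current input suffix matches. State s0 means no match yet; s1 means the last symbol is `0`; s2 means the last 2 symbols are `00`; s3 means the last 3 symbols are `001`; s4 means the last 4 symbols are `0011`. Only s4 accepts. On a mismatch, fall back to the longest proper suffix that is still a prefix of `0011`.
5 states suffice.
        0   1  
>  s0   s1  s0 
   s1   s2  s0 
   s2   s2  s3 
   s3   s1  s4 
 * s4   s1  s0 
(> = start, * = accepting)

start=s0; accept=s4; s0-0->s1; s0-1->s0; s1-0->s2; s1-1->s0; s2-0->s2; s2-1->s3; s3-0->s1; s3-1->s4; s4-0->s1; s4-1->s0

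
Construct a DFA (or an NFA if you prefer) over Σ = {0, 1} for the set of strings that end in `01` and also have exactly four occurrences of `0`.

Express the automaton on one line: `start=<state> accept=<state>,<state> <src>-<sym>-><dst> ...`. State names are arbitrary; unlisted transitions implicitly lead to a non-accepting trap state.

Handle the two conditions separately and then intersect. The first has 3 states tracking how much of the suffix `01` has currently been matched; the second has 6 states tracking the count of `0`s, saturating at 5. A product state is a pair (one from each), accepting exactly when both do. After merging equivalent states the machine shrinks.
        0   1  
>  S0   S1  S0 
   S1   S2  S1 
   S2   S3  S2 
   S3   S4  S3 
   S4   S5  S6 
   S5   S5  S5 
 * S6   S5  S5 
(> = start, * = accepting)

start=S0 accept=S6 S0-0->S1 S0-1->S0 S1-0->S2 S1-1->S1 S2-0->S3 S2-1->S2 S3-0->S4 S3-1->S3 S4-0->S5 S4-1->S6 S5-0->S5 S5-1->S5 S6-0->S5 S6-1->S5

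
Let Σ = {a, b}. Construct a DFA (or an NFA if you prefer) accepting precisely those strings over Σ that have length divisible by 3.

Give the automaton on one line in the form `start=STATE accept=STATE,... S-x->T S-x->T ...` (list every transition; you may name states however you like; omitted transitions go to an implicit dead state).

start=q0 accept=q0 q0-a->q1 q0-b->q1 q1-a->q2 q1-b->q2 q2-a->q0 q2-b->q0

Count input length modulo 3: every symbol advances one step around the cycle q0 → q1 → q2 → q0. Accept at q0.
3 states suffice.
        a   b  
>* q0   q1  q1 
   q1   q2  q2 
   q2   q0  q0 
(> = start, * = accepting)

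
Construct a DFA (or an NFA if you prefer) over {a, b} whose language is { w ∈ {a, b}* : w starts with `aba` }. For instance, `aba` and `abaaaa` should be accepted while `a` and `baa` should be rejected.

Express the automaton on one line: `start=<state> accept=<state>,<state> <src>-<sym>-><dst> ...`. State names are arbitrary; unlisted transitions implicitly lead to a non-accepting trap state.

start=s0 accept=s3 s0-a->s1 s0-b->s4 s1-a->s4 s1-b->s2 s2-a->s3 s2-b->s4 s3-a->s3 s3-b->s3 s4-a->s4 s4-b->s4

Walk along `aba` while the input agrees: from s0 take `a` to s1, and so on. Any deviation drops to the rejecting sink s4. Once s3 is reached the prefix is confirmed and every continuation is accepted.
With 5 states:
        a   b  
>  s0   s1  s4 
   s1   s4  s2 
   s2   s3  s4 
 * s3   s3  s3 
   s4   s4  s4 
(> = start, * = accepting)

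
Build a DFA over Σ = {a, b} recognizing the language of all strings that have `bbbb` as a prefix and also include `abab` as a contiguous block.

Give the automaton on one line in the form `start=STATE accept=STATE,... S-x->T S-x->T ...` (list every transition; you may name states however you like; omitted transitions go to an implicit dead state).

Handle the two conditions separately and then intersect. One (6 states) tracks whether the input so far still matches the prefix `bbbb`; the other (5 states) tracks whether and how much of `abab` has been seen. Each combined state is a pair, one component from each; accept when both components accept.
14 states suffice.
          a    b  
>  s0     s1   s2 
   s1     s1   s3 
   s2     s1   s4 
   s3     s5   s6 
   s4     s1   s7 
   s5     s1   s8 
   s6     s1   s6 
   s7     s1   s9 
   s8     s8   s8 
   s9    s10   s9 
   s10   s10  s11 
   s11   s12   s9 
   s12   s10  s13 
 * s13   s13  s13 
(> = start, * = accepting)

start=s0 accept=s13 s0-a->s1 s0-b->s2 s1-a->s1 s1-b->s3 s2-a->s1 s2-b->s4 s3-a->s5 s3-b->s6 s4-a->s1 s4-b->s7 s5-a->s1 s5-b->s8 s6-a->s1 s6-b->s6 s7-a->s1 s7-b->s9 s8-a->s8 s8-b->s8 s9-a->s10 s9-b->s9 s10-a->s10 s10-b->s11 s11-a->s12 s11-b->s9 s12-a->s10 s12-b->s13 s13-a->s13 s13-b->s13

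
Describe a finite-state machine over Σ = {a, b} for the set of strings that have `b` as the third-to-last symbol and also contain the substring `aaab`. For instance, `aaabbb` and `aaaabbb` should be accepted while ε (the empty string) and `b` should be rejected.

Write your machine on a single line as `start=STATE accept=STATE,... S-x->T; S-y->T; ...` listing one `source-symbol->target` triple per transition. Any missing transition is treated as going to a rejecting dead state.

start=q0; accept=q7,q8,q9,q10; q0-a->q1; q0-b->q0; q1-a->q2; q1-b->q0; q2-a->q3; q2-b->q0; q3-a->q3; q3-b->q4; q4-a->q5; q4-b->q6; q5-a->q7; q5-b->q8; q6-a->q9; q6-b->q10; q7-a->q3; q7-b->q4; q8-a->q5; q8-b->q6; q9-a->q7; q9-b->q8; q10-a->q9; q10-b->q10

Run two small machines in parallel and take their product. One (15 states) tracks the last 3 symbols read; the other (5 states) tracks whether and how much of `aaab` has been seen. Each combined state is a pair, one component from each; accept when both components accept. Equivalent product states are then merged.
11 states suffice.
          a    b  
>  q0     q1   q0 
   q1     q2   q0 
   q2     q3   q0 
   q3     q3   q4 
   q4     q5   q6 
   q5     q7   q8 
   q6     q9  q10 
 * q7     q3   q4 
 * q8     q5   q6 
 * q9     q7   q8 
 * q10    q9  q10 
(> = start, * = accepting)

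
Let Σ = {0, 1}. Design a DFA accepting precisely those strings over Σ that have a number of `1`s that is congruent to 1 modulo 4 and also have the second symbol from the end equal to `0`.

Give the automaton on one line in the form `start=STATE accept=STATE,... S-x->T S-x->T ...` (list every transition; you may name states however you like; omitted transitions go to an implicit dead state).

start=S0 accept=S4,S7 S0-0->S1 S0-1->S2 S1-0->S3 S1-1->S4 S2-0->S5 S2-1->S6 S3-0->S3 S3-1->S4 S4-0->S5 S4-1->S6 S5-0->S7 S5-1->S8 S6-0->S9 S6-1->S10 S7-0->S7 S7-1->S8 S8-0->S9 S8-1->S10 S9-0->S11 S9-1->S12 S10-0->S13 S10-1->S14 S11-0->S11 S11-1->S12 S12-0->S13 S12-1->S14 S13-0->S15 S13-1->S16 S14-0->S17 S14-1->S18 S15-0->S15 S15-1->S16 S16-0->S17 S16-1->S18 S17-0->S3 S17-1->S4 S18-0->S5 S18-1->S6

Run two small machines in parallel and take their product. The first has 4 states tracking the count of `1`s modulo 4; the second has 7 states tracking the last 2 symbols read. A product state is a pair (one from each), accepting exactly when both do.
19 states suffice.
          0    1  
>  S0     S1   S2 
   S1     S3   S4 
   S2     S5   S6 
   S3     S3   S4 
 * S4     S5   S6 
   S5     S7   S8 
   S6     S9  S10 
 * S7     S7   S8 
   S8     S9  S10 
   S9    S11  S12 
   S10   S13  S14 
   S11   S11  S12 
   S12   S13  S14 
   S13   S15  S16 
   S14   S17  S18 
   S15   S15  S16 
   S16   S17  S18 
   S17    S3   S4 
   S18    S5   S6 
(> = start, * = accepting)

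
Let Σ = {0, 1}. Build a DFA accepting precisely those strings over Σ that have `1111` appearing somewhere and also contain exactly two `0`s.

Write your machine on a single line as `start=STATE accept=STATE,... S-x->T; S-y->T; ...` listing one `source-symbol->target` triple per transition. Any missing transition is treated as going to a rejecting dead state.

Handle the two conditions separately and then intersect. The first has 5 states tracking whether and how much of `1111` has been seen; the second has 4 states tracking the count of `0`s, saturating at 3. A product state is a pair (one from each), accepting exactly when both do. After merging equivalent states the machine shrinks.
With 16 states:
          0    1  
>  q0     q1   q2 
   q1     q3   q4 
   q2     q1   q5 
   q3     q6   q7 
   q4     q3   q8 
   q5     q1   q9 
   q6     q6   q6 
   q7     q6  q10 
   q8     q3  q11 
   q9     q1  q12 
   q10    q6  q13 
   q11    q3  q14 
   q12   q14  q12 
   q13    q6  q15 
   q14   q15  q14 
 * q15    q6  q15 
(> = start, * = accepting)

start=q0; accept=q15; q0-0->q1; q0-1->q2; q1-0->q3; q1-1->q4; q2-0->q1; q2-1->q5; q3-0->q6; q3-1->q7; q4-0->q3; q4-1->q8; q5-0->q1; q5-1->q9; q6-0->q6; q6-1->q6; q7-0->q6; q7-1->q10; q8-0->q3; q8-1->q11; q9-0->q1; q9-1->q12; q10-0->q6; q10-1->q13; q11-0->q3; q11-1->q14; q12-0->q14; q12-1->q12; q13-0->q6; q13-1->q15; q14-0->q15; q14-1->q14; q15-0->q6; q15-1->q15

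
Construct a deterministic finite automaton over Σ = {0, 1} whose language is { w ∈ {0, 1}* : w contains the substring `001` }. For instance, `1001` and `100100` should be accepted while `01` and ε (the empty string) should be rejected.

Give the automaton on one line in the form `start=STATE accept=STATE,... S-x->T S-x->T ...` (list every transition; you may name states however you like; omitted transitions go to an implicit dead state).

start=s0 accept=s3 s0-0->s1 s0-1->s0 s1-0->s2 s1-1->s0 s2-0->s2 s2-1->s3 s3-0->s3 s3-1->s3

States s0..s2 record the length of the longest prefix of `001` that matches the current input suffix. Reaching s3 means `001` has been seen, and we stay there forever. Accept from s3.
A 4-state machine:
        0   1  
>  s0   s1  s0 
   s1   s2  s0 
   s2   s2  s3 
 * s3   s3  s3 
(> = start, * = accepting)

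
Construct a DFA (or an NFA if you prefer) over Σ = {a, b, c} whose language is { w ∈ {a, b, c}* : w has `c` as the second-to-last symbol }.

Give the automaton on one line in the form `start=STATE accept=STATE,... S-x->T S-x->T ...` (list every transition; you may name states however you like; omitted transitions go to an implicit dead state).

start=q0 accept=q10,q11,q12 q0-a->q1 q0-b->q2 q0-c->q3 q1-a->q4 q1-b->q5 q1-c->q6 q2-a->q7 q2-b->q8 q2-c->q9 q3-a->q10 q3-b->q11 q3-c->q12 q4-a->q4 q4-b->q5 q4-c->q6 q5-a->q7 q5-b->q8 q5-c->q9 q6-a->q10 q6-b->q11 q6-c->q12 q7-a->q4 q7-b->q5 q7-c->q6 q8-a->q7 q8-b->q8 q8-c->q9 q9-a->q10 q9-b->q11 q9-c->q12 q10-a->q4 q10-b->q5 q10-c->q6 q11-a->q7 q11-b->q8 q11-c->q9 q12-a->q10 q12-b->q11 q12-c->q12

A DFA must remember the last 2 symbols (since which symbol is second-to-last isn't known until the input ends). Use one state per possible window of the last ≤2 symbols; accept from those whose window starts with `c`.
A 13-state machine:
          a    b    c  
>  q0     q1   q2   q3 
   q1     q4   q5   q6 
   q2     q7   q8   q9 
   q3    q10  q11  q12 
   q4     q4   q5   q6 
   q5     q7   q8   q9 
   q6    q10  q11  q12 
   q7     q4   q5   q6 
   q8     q7   q8   q9 
   q9    q10  q11  q12 
 * q10    q4   q5   q6 
 * q11    q7   q8   q9 
 * q12   q10  q11  q12 
(> = start, * = accepting)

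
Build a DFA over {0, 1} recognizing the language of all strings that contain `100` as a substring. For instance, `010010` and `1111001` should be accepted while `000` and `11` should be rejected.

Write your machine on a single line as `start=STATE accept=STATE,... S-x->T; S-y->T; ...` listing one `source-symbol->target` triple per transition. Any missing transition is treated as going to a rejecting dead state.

Track how much of `100` has been matched so far: state A is no progress, D is the absorbing accept state reached once `100` has occurred. Intermediate states record partial matches; on a mismatch, fall back to the longest reusable overlap.
A 4-state machine:
       0  1 
>  A   A  B 
   B   C  B 
   C   D  B 
 * D   D  D 
(> = start, * = accepting)

start=A; accept=D; A-0->A; A-1->B; B-0->C; B-1->B; C-0->D; C-1->B; D-0->D; D-1->D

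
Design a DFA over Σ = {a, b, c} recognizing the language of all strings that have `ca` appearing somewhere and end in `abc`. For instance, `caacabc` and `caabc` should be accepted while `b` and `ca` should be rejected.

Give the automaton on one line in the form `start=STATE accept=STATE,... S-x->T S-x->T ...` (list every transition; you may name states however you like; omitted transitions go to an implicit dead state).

Build one automaton per condition and run them in lockstep. One (3 states) tracks whether and how much of `ca` has been seen; the other (4 states) tracks how much of the suffix `abc` has currently been matched. Each combined state is a pair, one component from each; accept when both components accept.
With 9 states:
        a   b   c  
>  q0   q1  q0  q2 
   q1   q1  q3  q2 
   q2   q4  q0  q2 
   q3   q1  q0  q5 
   q4   q4  q6  q7 
   q5   q4  q0  q2 
   q6   q4  q7  q8 
   q7   q4  q7  q7 
 * q8   q4  q7  q7 
(> = start, * = accepting)

start=q0 accept=q8 q0-a->q1 q0-b->q0 q0-c->q2 q1-a->q1 q1-b->q3 q1-c->q2 q2-a->q4 q2-b->q0 q2-c->q2 q3-a->q1 q3-b->q0 q3-c->q5 q4-a->q4 q4-b->q6 q4-c->q7 q5-a->q4 q5-b->q0 q5-c->q2 q6-a->q4 q6-b->q7 q6-c->q8 q7-a->q4 q7-b->q7 q7-c->q7 q8-a->q4 q8-b->q7 q8-c->q7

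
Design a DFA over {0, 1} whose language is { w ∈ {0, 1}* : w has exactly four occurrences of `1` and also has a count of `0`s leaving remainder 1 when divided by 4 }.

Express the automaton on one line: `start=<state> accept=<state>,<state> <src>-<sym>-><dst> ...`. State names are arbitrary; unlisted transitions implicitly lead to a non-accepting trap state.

Handle the two conditions separately and then intersect. The first has 6 states tracking the count of `1`s, saturating at 5; the second has 4 states tracking the count of `0`s modulo 4. A product state is a pair (one from each), accepting exactly when both do.
With 24 states:
          0    1  
>  s0     s1   s2 
   s1     s3   s4 
   s2     s4   s5 
   s3     s6   s7 
   s4     s7   s8 
   s5     s8   s9 
   s6     s0  s10 
   s7    s10  s11 
   s8    s11  s12 
   s9    s12  s13 
   s10    s2  s14 
   s11   s14  s15 
   s12   s15  s16 
   s13   s16  s17 
   s14    s5  s18 
   s15   s18  s19 
 * s16   s19  s20 
   s17   s20  s17 
   s18    s9  s21 
   s19   s21  s22 
   s20   s22  s20 
   s21   s13  s23 
   s22   s23  s22 
   s23   s17  s23 
(> = start, * = accepting)

start=s0 accept=s16 s0-0->s1 s0-1->s2 s1-0->s3 s1-1->s4 s2-0->s4 s2-1->s5 s3-0->s6 s3-1->s7 s4-0->s7 s4-1->s8 s5-0->s8 s5-1->s9 s6-0->s0 s6-1->s10 s7-0->s10 s7-1->s11 s8-0->s11 s8-1->s12 s9-0->s12 s9-1->s13 s10-0->s2 s10-1->s14 s11-0->s14 s11-1->s15 s12-0->s15 s12-1->s16 s13-0->s16 s13-1->s17 s14-0->s5 s14-1->s18 s15-0->s18 s15-1->s19 s16-0->s19 s16-1->s20 s17-0->s20 s17-1->s17 s18-0->s9 s18-1->s21 s19-0->s21 s19-1->s22 s20-0->s22 s20-1->s20 s21-0->s13 s21-1->s23 s22-0->s23 s22-1->s22 s23-0->s17 s23-1->s23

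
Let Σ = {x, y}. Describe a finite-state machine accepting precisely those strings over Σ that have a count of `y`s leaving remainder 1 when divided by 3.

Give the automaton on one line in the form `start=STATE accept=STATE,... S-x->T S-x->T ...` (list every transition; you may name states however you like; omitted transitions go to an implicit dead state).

Keep the running count of `y`s modulo 3: each `y` advances along the cycle q0 → q1 → q2 → q0 while other symbols loop. Accept at q1.
3 states suffice.
        x   y  
>  q0   q0  q1 
 * q1   q1  q2 
   q2   q2  q0 
(> = start, * = accepting)

start=q0 accept=q1 q0-x->q0 q0-y->q1 q1-x->q1 q1-y->q2 q2-x->q2 q2-y->q0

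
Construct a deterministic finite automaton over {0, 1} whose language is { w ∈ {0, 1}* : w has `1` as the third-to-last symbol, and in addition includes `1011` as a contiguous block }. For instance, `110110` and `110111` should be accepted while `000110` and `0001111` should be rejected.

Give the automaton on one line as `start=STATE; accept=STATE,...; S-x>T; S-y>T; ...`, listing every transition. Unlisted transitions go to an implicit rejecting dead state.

start=q0; accept=q5,q6,q7,q8; q0-0>q0; q0-1>q1; q1-0>q2; q1-1>q1; q2-0>q0; q2-1>q3; q3-0>q2; q3-1>q4; q4-0>q5; q4-1>q6; q5-0>q7; q5-1>q8; q6-0>q5; q6-1>q6; q7-0>q9; q7-1>q10; q8-0>q11; q8-1>q4; q9-0>q9; q9-1>q10; q10-0>q11; q10-1>q4; q11-0>q7; q11-1>q8

Run two small machines in parallel and take their product. The first has 15 states tracking the last 3 symbols read; the second has 5 states tracking whether and how much of `1011` has been seen. A product state is a pair (one from each), accepting exactly when both do. Minimizing collapses redundant product states.
          0    1  
>  q0     q0   q1 
   q1     q2   q1 
   q2     q0   q3 
   q3     q2   q4 
   q4     q5   q6 
 * q5     q7   q8 
 * q6     q5   q6 
 * q7     q9  q10 
 * q8    q11   q4 
   q9     q9  q10 
   q10   q11   q4 
   q11    q7   q8 
(> = start, * = accepting)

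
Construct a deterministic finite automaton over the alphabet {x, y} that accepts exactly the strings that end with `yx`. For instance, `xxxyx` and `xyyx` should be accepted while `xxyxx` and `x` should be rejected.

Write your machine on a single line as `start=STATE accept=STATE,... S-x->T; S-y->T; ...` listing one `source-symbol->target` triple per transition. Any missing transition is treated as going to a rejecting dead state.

Remember how much of `yx` the current input suffix matches. State A means no match yet; B means the last symbol is `y`; C means the last 2 symbols are `yx`. Only C accepts. On a mismatch, fall back to the longest proper suffix that is still a prefix of `yx`.
3 states suffice.
       x  y 
>  A   A  B 
   B   C  B 
 * C   A  B 
(> = start, * = accepting)

start=A; accept=C; A-x->A; A-y->B; B-x->C; B-y->B; C-x->A; C-y->B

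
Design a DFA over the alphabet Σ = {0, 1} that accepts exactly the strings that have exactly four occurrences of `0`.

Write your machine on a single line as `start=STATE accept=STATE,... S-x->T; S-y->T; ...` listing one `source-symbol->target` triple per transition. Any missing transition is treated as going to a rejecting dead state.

start=A; accept=E; A-0->B; A-1->A; B-0->C; B-1->B; C-0->D; C-1->C; D-0->E; D-1->D; E-0->F; E-1->E; F-0->F; F-1->F

Only the number of `0`s matters, and only up to 5. Make a chain A → B → C → D → E → F advanced by each `0` (with F absorbing); every other symbol self-loops. The accepting set is {E}.
A 6-state machine:
       0  1 
>  A   B  A 
   B   C  B 
   C   D  C 
   D   E  D 
 * E   F  E 
   F   F  F 
(> = start, * = accepting)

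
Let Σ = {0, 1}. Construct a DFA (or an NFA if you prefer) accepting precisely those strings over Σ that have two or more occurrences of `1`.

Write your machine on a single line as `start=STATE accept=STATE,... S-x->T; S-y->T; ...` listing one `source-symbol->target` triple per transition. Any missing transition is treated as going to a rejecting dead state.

start=S0; accept=S2,S3; S0-0->S0; S0-1->S1; S1-0->S1; S1-1->S2; S2-0->S2; S2-1->S3; S3-0->S3; S3-1->S3

Count `1`s, saturating at 3: states S0 through S2 mean 0 through 2 `1`s seen; S3 means more than 2. Each `1` increments (capped at S3); other symbols loop. Accept from {S2, S3}.
4 states suffice.
        0   1  
>  S0   S0  S1 
   S1   S1  S2 
 * S2   S2  S3 
 * S3   S3  S3 
(> = start, * = accepting)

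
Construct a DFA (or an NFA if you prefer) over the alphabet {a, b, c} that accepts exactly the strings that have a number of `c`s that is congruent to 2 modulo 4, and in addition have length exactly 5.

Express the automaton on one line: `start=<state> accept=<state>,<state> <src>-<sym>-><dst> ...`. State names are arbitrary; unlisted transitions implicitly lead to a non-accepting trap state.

Run two small machines in parallel and take their product. The first has 4 states tracking the count of `c`s modulo 4; the second has 7 states tracking the input length, saturating at 6. A product state is a pair (one from each), accepting exactly when both do. After merging equivalent states the machine shrinks.
A 13-state machine:
          a    b    c  
>  q0     q1   q1   q2 
   q1     q3   q3   q4 
   q2     q4   q4   q5 
   q3     q6   q6   q7 
   q4     q7   q7   q8 
   q5     q8   q8   q9 
   q6     q9   q9  q10 
   q7    q10  q10  q11 
   q8    q11  q11   q9 
   q9     q9   q9   q9 
   q10    q9   q9  q12 
   q11   q12  q12   q9 
 * q12    q9   q9   q9 
(> = start, * = accepting)

start=q0 accept=q12 q0-a->q1 q0-b->q1 q0-c->q2 q1-a->q3 q1-b->q3 q1-c->q4 q2-a->q4 q2-b->q4 q2-c->q5 q3-a->q6 q3-b->q6 q3-c->q7 q4-a->q7 q4-b->q7 q4-c->q8 q5-a->q8 q5-b->q8 q5-c->q9 q6-a->q9 q6-b->q9 q6-c->q10 q7-a->q10 q7-b->q10 q7-c->q11 q8-a->q11 q8-b->q11 q8-c->q9 q9-a->q9 q9-b->q9 q9-c->q9 q10-a->q9 q10-b->q9 q10-c->q12 q11-a->q12 q11-b->q12 q11-c->q9 q12-a->q9 q12-b->q9 q12-c->q9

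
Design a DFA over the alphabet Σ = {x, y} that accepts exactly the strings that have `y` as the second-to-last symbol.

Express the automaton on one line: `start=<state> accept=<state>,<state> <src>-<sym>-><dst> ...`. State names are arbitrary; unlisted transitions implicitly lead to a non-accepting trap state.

A DFA must remember the last 2 symbols (since which symbol is second-to-last isn't known until the input ends). Use one state per possible window of the last ≤2 symbols; accept from those whose window starts with `y`.
A 7-state machine:
        x   y  
>  s0   s1  s2 
   s1   s3  s4 
   s2   s5  s6 
   s3   s3  s4 
   s4   s5  s6 
 * s5   s3  s4 
 * s6   s5  s6 
(> = start, * = accepting)

start=s0 accept=s5,s6 s0-x->s1 s0-y->s2 s1-x->s3 s1-y->s4 s2-x->s5 s2-y->s6 s3-x->s3 s3-y->s4 s4-x->s5 s4-y->s6 s5-x->s3 s5-y->s4 s6-x->s5 s6-y->s6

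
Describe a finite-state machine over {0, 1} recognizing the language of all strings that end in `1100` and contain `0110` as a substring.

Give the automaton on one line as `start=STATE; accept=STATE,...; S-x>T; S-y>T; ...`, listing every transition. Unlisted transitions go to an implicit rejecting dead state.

start=q0; accept=q5; q0-0>q1; q0-1>q0; q1-0>q1; q1-1>q2; q2-0>q1; q2-1>q3; q3-0>q4; q3-1>q0; q4-0>q5; q4-1>q6; q5-0>q7; q5-1>q6; q6-0>q7; q6-1>q8; q7-0>q7; q7-1>q6; q8-0>q4; q8-1>q8

Build one automaton per condition and run them in lockstep. The first has 5 states tracking how much of the suffix `1100` has currently been matched; the second has 5 states tracking whether and how much of `0110` has been seen. A product state is a pair (one from each), accepting exactly when both do. After merging equivalent states the machine shrinks.
A 9-state machine:
        0   1  
>  q0   q1  q0 
   q1   q1  q2 
   q2   q1  q3 
   q3   q4  q0 
   q4   q5  q6 
 * q5   q7  q6 
   q6   q7  q8 
   q7   q7  q6 
   q8   q4  q8 
(> = start, * = accepting)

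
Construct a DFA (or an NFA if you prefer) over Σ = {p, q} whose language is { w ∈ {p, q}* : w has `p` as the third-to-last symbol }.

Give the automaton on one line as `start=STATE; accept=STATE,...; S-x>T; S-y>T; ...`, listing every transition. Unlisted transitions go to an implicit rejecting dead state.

start=S0; accept=S7,S8,S9,S10; S0-p>S1; S0-q>S2; S1-p>S3; S1-q>S4; S2-p>S5; S2-q>S6; S3-p>S7; S3-q>S8; S4-p>S9; S4-q>S10; S5-p>S11; S5-q>S12; S6-p>S13; S6-q>S14; S7-p>S7; S7-q>S8; S8-p>S9; S8-q>S10; S9-p>S11; S9-q>S12; S10-p>S13; S10-q>S14; S11-p>S7; S11-q>S8; S12-p>S9; S12-q>S10; S13-p>S11; S13-q>S12; S14-p>S13; S14-q>S14

Because acceptance depends on a position counted from the end, the machine has to buffer the most recent 3 symbols. Make each state the string of the last up-to-3 symbols read; on input `x` shift the window left and append `x`. Accept when the buffered window has length 3 and begins with `p`.
With 15 states:
          p    q  
>  S0     S1   S2 
   S1     S3   S4 
   S2     S5   S6 
   S3     S7   S8 
   S4     S9  S10 
   S5    S11  S12 
   S6    S13  S14 
 * S7     S7   S8 
 * S8     S9  S10 
 * S9    S11  S12 
 * S10   S13  S14 
   S11    S7   S8 
   S12    S9  S10 
   S13   S11  S12 
   S14   S13  S14 
(> = start, * = accepting)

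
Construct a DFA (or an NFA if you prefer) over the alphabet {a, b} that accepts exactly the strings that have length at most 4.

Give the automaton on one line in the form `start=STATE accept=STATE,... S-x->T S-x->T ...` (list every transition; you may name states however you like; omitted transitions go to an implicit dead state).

Count input length up to 5: every symbol moves from S0 toward S5, which means 'more than 4' and absorbs. Accept from {S0, S1, S2, S3, S4}.
        a   b  
>* S0   S1  S1 
 * S1   S2  S2 
 * S2   S3  S3 
 * S3   S4  S4 
 * S4   S5  S5 
   S5   S5  S5 
(> = start, * = accepting)

start=S0 accept=S0,S1,S2,S3,S4 S0-a->S1 S0-b->S1 S1-a->S2 S1-b->S2 S2-a->S3 S2-b->S3 S3-a->S4 S3-b->S4 S4-a->S5 S4-b->S5 S5-a->S5 S5-b->S5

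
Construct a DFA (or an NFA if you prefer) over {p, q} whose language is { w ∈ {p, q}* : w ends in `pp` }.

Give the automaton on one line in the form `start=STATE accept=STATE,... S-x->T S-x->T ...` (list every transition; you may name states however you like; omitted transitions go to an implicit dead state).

start=s0 accept=s2 s0-p->s1 s0-q->s0 s1-p->s2 s1-q->s0 s2-p->s2 s2-q->s0

Let each state record the length of the longest suffix of the input read so far that is also a prefix of `pp`. s1 means the last symbol is `p`; s2 means the last 2 symbols are `pp`. Accept only at s2, where the string currently ends in `pp`.
3 states suffice.
        p   q  
>  s0   s1  s0 
   s1   s2  s0 
 * s2   s2  s0 
(> = start, * = accepting)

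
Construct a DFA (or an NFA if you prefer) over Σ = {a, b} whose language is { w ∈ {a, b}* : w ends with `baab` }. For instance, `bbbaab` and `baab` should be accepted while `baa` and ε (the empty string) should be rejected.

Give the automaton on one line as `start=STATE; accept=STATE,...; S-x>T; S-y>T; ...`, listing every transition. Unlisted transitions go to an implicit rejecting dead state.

start=s0; accept=s4; s0-a>s0; s0-b>s1; s1-a>s2; s1-b>s1; s2-a>s3; s2-b>s1; s3-a>s0; s3-b>s4; s4-a>s2; s4-b>s1

Remember how much of `baab` the current input suffix matches. State s0 means no match yet; s1 means the last symbol is `b`; s2 means the last 2 symbols are `ba`; s3 means the last 3 symbols are `baa`; s4 means the last 4 symbols are `baab`. Only s4 accepts. On a mismatch, fall back to the longest proper suffix that is still a prefix of `baab`.
A 5-state machine:
        a   b  
>  s0   s0  s1 
   s1   s2  s1 
   s2   s3  s1 
   s3   s0  s4 
 * s4   s2  s1 
(> = start, * = accepting)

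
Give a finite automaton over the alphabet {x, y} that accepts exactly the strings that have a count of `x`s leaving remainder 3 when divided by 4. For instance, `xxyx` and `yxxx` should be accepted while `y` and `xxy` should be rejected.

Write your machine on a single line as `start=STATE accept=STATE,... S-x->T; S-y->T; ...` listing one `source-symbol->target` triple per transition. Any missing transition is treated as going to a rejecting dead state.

Keep the running count of `x`s modulo 4: each `x` advances along the cycle S0 → S1 → S2 → S3 → S0 while other symbols loop. Accept at S3.
        x   y  
>  S0   S1  S0 
   S1   S2  S1 
   S2   S3  S2 
 * S3   S0  S3 
(> = start, * = accepting)

start=S0; accept=S3; S0-x->S1; S0-y->S0; S1-x->S2; S1-y->S1; S2-x->S3; S2-y->S2; S3-x->S0; S3-y->S3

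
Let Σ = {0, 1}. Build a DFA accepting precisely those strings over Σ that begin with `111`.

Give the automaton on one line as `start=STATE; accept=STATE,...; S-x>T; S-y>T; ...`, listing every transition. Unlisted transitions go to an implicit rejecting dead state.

Walk along `111` while the input agrees: from q0 take `1` to q1, and so on. Any deviation drops to the rejecting sink q4. Once q3 is reached the prefix is confirmed and every continuation is accepted.
5 states suffice.
        0   1  
>  q0   q4  q1 
   q1   q4  q2 
   q2   q4  q3 
 * q3   q3  q3 
   q4   q4  q4 
(> = start, * = accepting)

start=q0; accept=q3; q0-0>q4; q0-1>q1; q1-0>q4; q1-1>q2; q2-0>q4; q2-1>q3; q3-0>q3; q3-1>q3; q4-0>q4; q4-1>q4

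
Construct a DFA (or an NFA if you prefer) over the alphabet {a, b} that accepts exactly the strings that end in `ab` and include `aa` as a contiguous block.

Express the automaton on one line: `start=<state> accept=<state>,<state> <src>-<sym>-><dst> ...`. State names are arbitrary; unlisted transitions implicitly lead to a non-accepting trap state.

Handle the two conditions separately and then intersect. One (3 states) tracks how much of the suffix `ab` has currently been matched; the other (3 states) tracks whether and how much of `aa` has been seen. Each combined state is a pair, one component from each; accept when both components accept. After merging equivalent states the machine shrinks.
5 states suffice.
        a   b  
>  s0   s1  s0 
   s1   s2  s0 
   s2   s2  s3 
 * s3   s2  s4 
   s4   s2  s4 
(> = start, * = accepting)

start=s0 accept=s3 s0-a->s1 s0-b->s0 s1-a->s2 s1-b->s0 s2-a->s2 s2-b->s3 s3-a->s2 s3-b->s4 s4-a->s2 s4-b->s4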